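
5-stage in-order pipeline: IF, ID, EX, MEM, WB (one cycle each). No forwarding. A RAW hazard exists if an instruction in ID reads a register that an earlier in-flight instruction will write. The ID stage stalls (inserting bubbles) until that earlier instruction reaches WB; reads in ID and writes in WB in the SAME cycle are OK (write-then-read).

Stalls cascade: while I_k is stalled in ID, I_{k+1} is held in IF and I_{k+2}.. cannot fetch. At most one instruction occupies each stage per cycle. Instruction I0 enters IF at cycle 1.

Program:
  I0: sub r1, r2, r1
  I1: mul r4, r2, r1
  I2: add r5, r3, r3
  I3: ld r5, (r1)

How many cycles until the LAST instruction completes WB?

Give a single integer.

I0 sub r1 <- r2,r1: IF@1 ID@2 stall=0 (-) EX@3 MEM@4 WB@5
I1 mul r4 <- r2,r1: IF@2 ID@3 stall=2 (RAW on I0.r1 (WB@5)) EX@6 MEM@7 WB@8
I2 add r5 <- r3,r3: IF@3 ID@6 stall=0 (-) EX@7 MEM@8 WB@9
I3 ld r5 <- r1: IF@6 ID@7 stall=0 (-) EX@8 MEM@9 WB@10

Answer: 10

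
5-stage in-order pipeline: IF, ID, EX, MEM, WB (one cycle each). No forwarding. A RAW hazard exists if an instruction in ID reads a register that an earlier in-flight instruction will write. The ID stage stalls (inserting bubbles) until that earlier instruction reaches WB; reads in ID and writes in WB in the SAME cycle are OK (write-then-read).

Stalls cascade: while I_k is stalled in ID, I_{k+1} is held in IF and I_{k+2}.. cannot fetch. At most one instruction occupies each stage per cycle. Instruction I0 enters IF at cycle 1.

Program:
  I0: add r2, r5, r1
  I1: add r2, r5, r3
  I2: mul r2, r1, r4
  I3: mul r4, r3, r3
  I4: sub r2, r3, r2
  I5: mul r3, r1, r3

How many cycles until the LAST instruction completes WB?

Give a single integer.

I0 add r2 <- r5,r1: IF@1 ID@2 stall=0 (-) EX@3 MEM@4 WB@5
I1 add r2 <- r5,r3: IF@2 ID@3 stall=0 (-) EX@4 MEM@5 WB@6
I2 mul r2 <- r1,r4: IF@3 ID@4 stall=0 (-) EX@5 MEM@6 WB@7
I3 mul r4 <- r3,r3: IF@4 ID@5 stall=0 (-) EX@6 MEM@7 WB@8
I4 sub r2 <- r3,r2: IF@5 ID@6 stall=1 (RAW on I2.r2 (WB@7)) EX@8 MEM@9 WB@10
I5 mul r3 <- r1,r3: IF@6 ID@8 stall=0 (-) EX@9 MEM@10 WB@11

Answer: 11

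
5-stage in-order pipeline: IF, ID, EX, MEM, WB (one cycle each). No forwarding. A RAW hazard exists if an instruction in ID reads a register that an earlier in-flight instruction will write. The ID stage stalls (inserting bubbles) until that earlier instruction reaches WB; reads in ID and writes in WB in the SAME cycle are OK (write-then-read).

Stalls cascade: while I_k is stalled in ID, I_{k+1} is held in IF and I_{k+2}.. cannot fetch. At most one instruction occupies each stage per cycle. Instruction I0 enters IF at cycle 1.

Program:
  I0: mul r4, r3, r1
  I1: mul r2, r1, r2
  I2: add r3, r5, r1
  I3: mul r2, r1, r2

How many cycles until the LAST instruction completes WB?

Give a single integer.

I0 mul r4 <- r3,r1: IF@1 ID@2 stall=0 (-) EX@3 MEM@4 WB@5
I1 mul r2 <- r1,r2: IF@2 ID@3 stall=0 (-) EX@4 MEM@5 WB@6
I2 add r3 <- r5,r1: IF@3 ID@4 stall=0 (-) EX@5 MEM@6 WB@7
I3 mul r2 <- r1,r2: IF@4 ID@5 stall=1 (RAW on I1.r2 (WB@6)) EX@7 MEM@8 WB@9

Answer: 9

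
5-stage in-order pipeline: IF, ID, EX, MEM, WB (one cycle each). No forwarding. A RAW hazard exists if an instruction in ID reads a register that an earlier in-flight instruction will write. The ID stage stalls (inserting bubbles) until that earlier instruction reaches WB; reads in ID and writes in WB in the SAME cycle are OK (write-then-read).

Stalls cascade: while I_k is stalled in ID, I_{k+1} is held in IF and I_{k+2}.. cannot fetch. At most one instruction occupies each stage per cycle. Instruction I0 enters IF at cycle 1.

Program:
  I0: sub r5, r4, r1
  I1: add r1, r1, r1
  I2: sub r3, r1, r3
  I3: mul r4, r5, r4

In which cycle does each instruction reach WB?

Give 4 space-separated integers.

I0 sub r5 <- r4,r1: IF@1 ID@2 stall=0 (-) EX@3 MEM@4 WB@5
I1 add r1 <- r1,r1: IF@2 ID@3 stall=0 (-) EX@4 MEM@5 WB@6
I2 sub r3 <- r1,r3: IF@3 ID@4 stall=2 (RAW on I1.r1 (WB@6)) EX@7 MEM@8 WB@9
I3 mul r4 <- r5,r4: IF@4 ID@7 stall=0 (-) EX@8 MEM@9 WB@10

Answer: 5 6 9 10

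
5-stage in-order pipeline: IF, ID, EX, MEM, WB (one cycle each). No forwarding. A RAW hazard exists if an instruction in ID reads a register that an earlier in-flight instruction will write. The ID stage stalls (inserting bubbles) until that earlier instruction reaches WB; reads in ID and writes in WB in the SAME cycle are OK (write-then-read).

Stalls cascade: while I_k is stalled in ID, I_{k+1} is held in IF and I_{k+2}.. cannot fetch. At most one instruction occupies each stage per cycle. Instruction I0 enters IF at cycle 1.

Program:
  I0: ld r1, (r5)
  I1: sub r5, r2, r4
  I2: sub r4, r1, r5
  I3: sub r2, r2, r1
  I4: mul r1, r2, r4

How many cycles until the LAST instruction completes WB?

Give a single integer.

I0 ld r1 <- r5: IF@1 ID@2 stall=0 (-) EX@3 MEM@4 WB@5
I1 sub r5 <- r2,r4: IF@2 ID@3 stall=0 (-) EX@4 MEM@5 WB@6
I2 sub r4 <- r1,r5: IF@3 ID@4 stall=2 (RAW on I1.r5 (WB@6)) EX@7 MEM@8 WB@9
I3 sub r2 <- r2,r1: IF@4 ID@7 stall=0 (-) EX@8 MEM@9 WB@10
I4 mul r1 <- r2,r4: IF@7 ID@8 stall=2 (RAW on I3.r2 (WB@10)) EX@11 MEM@12 WB@13

Answer: 13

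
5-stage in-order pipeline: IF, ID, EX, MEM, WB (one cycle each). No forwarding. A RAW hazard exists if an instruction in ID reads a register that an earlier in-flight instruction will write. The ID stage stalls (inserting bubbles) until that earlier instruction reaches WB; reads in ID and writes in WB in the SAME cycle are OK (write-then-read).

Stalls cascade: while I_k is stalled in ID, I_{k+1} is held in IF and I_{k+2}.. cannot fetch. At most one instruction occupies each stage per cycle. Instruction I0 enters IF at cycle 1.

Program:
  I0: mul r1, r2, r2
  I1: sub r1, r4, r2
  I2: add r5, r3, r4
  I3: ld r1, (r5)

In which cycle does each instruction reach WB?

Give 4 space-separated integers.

I0 mul r1 <- r2,r2: IF@1 ID@2 stall=0 (-) EX@3 MEM@4 WB@5
I1 sub r1 <- r4,r2: IF@2 ID@3 stall=0 (-) EX@4 MEM@5 WB@6
I2 add r5 <- r3,r4: IF@3 ID@4 stall=0 (-) EX@5 MEM@6 WB@7
I3 ld r1 <- r5: IF@4 ID@5 stall=2 (RAW on I2.r5 (WB@7)) EX@8 MEM@9 WB@10

Answer: 5 6 7 10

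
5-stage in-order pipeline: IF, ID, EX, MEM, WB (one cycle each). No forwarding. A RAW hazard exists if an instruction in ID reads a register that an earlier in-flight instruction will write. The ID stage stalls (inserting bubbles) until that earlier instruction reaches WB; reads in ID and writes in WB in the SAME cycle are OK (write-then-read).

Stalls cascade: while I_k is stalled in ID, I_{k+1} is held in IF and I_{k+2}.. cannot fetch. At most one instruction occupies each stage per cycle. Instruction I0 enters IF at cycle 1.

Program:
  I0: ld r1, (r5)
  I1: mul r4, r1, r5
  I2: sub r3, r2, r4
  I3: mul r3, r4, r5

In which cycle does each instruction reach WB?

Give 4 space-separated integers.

Answer: 5 8 11 12

Derivation:
I0 ld r1 <- r5: IF@1 ID@2 stall=0 (-) EX@3 MEM@4 WB@5
I1 mul r4 <- r1,r5: IF@2 ID@3 stall=2 (RAW on I0.r1 (WB@5)) EX@6 MEM@7 WB@8
I2 sub r3 <- r2,r4: IF@3 ID@6 stall=2 (RAW on I1.r4 (WB@8)) EX@9 MEM@10 WB@11
I3 mul r3 <- r4,r5: IF@6 ID@9 stall=0 (-) EX@10 MEM@11 WB@12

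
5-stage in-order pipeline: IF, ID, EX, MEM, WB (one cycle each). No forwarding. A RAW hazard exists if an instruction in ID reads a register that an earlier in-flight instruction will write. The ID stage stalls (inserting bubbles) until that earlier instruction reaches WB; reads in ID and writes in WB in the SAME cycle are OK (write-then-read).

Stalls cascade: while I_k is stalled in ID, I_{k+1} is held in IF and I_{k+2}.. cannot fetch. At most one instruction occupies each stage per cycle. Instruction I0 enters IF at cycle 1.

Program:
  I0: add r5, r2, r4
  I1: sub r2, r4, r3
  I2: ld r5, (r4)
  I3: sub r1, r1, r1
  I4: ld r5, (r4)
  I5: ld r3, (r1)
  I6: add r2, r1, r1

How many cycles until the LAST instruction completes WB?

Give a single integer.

I0 add r5 <- r2,r4: IF@1 ID@2 stall=0 (-) EX@3 MEM@4 WB@5
I1 sub r2 <- r4,r3: IF@2 ID@3 stall=0 (-) EX@4 MEM@5 WB@6
I2 ld r5 <- r4: IF@3 ID@4 stall=0 (-) EX@5 MEM@6 WB@7
I3 sub r1 <- r1,r1: IF@4 ID@5 stall=0 (-) EX@6 MEM@7 WB@8
I4 ld r5 <- r4: IF@5 ID@6 stall=0 (-) EX@7 MEM@8 WB@9
I5 ld r3 <- r1: IF@6 ID@7 stall=1 (RAW on I3.r1 (WB@8)) EX@9 MEM@10 WB@11
I6 add r2 <- r1,r1: IF@7 ID@9 stall=0 (-) EX@10 MEM@11 WB@12

Answer: 12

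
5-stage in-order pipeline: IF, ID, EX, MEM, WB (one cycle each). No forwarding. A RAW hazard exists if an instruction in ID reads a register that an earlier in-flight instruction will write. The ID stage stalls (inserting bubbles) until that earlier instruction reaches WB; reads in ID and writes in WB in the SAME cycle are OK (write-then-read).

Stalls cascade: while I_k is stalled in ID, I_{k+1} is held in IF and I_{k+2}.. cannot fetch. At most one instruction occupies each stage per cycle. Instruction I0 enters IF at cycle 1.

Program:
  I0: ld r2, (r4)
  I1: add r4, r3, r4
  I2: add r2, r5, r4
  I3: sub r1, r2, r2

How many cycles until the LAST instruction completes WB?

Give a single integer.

Answer: 12

Derivation:
I0 ld r2 <- r4: IF@1 ID@2 stall=0 (-) EX@3 MEM@4 WB@5
I1 add r4 <- r3,r4: IF@2 ID@3 stall=0 (-) EX@4 MEM@5 WB@6
I2 add r2 <- r5,r4: IF@3 ID@4 stall=2 (RAW on I1.r4 (WB@6)) EX@7 MEM@8 WB@9
I3 sub r1 <- r2,r2: IF@4 ID@7 stall=2 (RAW on I2.r2 (WB@9)) EX@10 MEM@11 WB@12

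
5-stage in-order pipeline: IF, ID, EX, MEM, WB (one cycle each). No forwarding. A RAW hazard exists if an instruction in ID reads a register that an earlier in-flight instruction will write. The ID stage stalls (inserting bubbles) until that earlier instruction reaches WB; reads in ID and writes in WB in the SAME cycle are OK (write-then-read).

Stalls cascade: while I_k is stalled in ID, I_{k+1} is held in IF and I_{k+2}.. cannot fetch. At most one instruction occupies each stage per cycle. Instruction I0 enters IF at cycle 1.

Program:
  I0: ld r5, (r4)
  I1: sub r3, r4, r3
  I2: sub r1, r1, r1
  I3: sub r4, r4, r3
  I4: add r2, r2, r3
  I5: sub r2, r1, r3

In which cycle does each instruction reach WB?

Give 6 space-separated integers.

Answer: 5 6 7 9 10 11

Derivation:
I0 ld r5 <- r4: IF@1 ID@2 stall=0 (-) EX@3 MEM@4 WB@5
I1 sub r3 <- r4,r3: IF@2 ID@3 stall=0 (-) EX@4 MEM@5 WB@6
I2 sub r1 <- r1,r1: IF@3 ID@4 stall=0 (-) EX@5 MEM@6 WB@7
I3 sub r4 <- r4,r3: IF@4 ID@5 stall=1 (RAW on I1.r3 (WB@6)) EX@7 MEM@8 WB@9
I4 add r2 <- r2,r3: IF@5 ID@7 stall=0 (-) EX@8 MEM@9 WB@10
I5 sub r2 <- r1,r3: IF@7 ID@8 stall=0 (-) EX@9 MEM@10 WB@11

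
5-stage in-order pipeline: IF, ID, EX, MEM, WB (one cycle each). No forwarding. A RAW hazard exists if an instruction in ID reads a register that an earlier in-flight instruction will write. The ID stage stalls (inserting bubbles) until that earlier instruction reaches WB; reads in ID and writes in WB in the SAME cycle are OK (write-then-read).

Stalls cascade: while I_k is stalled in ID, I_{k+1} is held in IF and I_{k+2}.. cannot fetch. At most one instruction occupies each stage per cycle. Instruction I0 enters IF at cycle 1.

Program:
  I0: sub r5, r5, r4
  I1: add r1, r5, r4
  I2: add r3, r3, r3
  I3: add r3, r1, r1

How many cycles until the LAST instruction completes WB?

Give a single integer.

I0 sub r5 <- r5,r4: IF@1 ID@2 stall=0 (-) EX@3 MEM@4 WB@5
I1 add r1 <- r5,r4: IF@2 ID@3 stall=2 (RAW on I0.r5 (WB@5)) EX@6 MEM@7 WB@8
I2 add r3 <- r3,r3: IF@3 ID@6 stall=0 (-) EX@7 MEM@8 WB@9
I3 add r3 <- r1,r1: IF@6 ID@7 stall=1 (RAW on I1.r1 (WB@8)) EX@9 MEM@10 WB@11

Answer: 11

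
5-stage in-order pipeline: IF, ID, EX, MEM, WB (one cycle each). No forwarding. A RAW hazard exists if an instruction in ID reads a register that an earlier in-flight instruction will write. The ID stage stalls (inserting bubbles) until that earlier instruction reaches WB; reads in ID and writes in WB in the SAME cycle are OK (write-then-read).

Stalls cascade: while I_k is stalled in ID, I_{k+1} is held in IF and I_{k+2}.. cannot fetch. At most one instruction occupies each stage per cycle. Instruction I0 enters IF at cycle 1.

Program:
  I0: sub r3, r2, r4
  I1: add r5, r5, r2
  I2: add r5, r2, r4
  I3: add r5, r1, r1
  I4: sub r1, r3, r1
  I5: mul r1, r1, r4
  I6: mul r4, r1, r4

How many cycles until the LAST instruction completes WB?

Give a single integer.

Answer: 15

Derivation:
I0 sub r3 <- r2,r4: IF@1 ID@2 stall=0 (-) EX@3 MEM@4 WB@5
I1 add r5 <- r5,r2: IF@2 ID@3 stall=0 (-) EX@4 MEM@5 WB@6
I2 add r5 <- r2,r4: IF@3 ID@4 stall=0 (-) EX@5 MEM@6 WB@7
I3 add r5 <- r1,r1: IF@4 ID@5 stall=0 (-) EX@6 MEM@7 WB@8
I4 sub r1 <- r3,r1: IF@5 ID@6 stall=0 (-) EX@7 MEM@8 WB@9
I5 mul r1 <- r1,r4: IF@6 ID@7 stall=2 (RAW on I4.r1 (WB@9)) EX@10 MEM@11 WB@12
I6 mul r4 <- r1,r4: IF@7 ID@10 stall=2 (RAW on I5.r1 (WB@12)) EX@13 MEM@14 WB@15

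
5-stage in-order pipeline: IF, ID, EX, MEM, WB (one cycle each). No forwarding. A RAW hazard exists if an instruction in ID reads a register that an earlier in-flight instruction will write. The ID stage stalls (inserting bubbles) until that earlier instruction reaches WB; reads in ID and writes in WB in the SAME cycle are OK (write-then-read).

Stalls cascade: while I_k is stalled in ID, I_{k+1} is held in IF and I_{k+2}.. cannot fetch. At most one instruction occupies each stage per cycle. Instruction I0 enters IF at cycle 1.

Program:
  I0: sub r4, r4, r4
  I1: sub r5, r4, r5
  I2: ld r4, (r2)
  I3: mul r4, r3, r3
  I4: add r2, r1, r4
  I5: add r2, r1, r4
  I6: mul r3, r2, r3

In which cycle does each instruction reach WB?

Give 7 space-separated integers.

I0 sub r4 <- r4,r4: IF@1 ID@2 stall=0 (-) EX@3 MEM@4 WB@5
I1 sub r5 <- r4,r5: IF@2 ID@3 stall=2 (RAW on I0.r4 (WB@5)) EX@6 MEM@7 WB@8
I2 ld r4 <- r2: IF@3 ID@6 stall=0 (-) EX@7 MEM@8 WB@9
I3 mul r4 <- r3,r3: IF@6 ID@7 stall=0 (-) EX@8 MEM@9 WB@10
I4 add r2 <- r1,r4: IF@7 ID@8 stall=2 (RAW on I3.r4 (WB@10)) EX@11 MEM@12 WB@13
I5 add r2 <- r1,r4: IF@8 ID@11 stall=0 (-) EX@12 MEM@13 WB@14
I6 mul r3 <- r2,r3: IF@11 ID@12 stall=2 (RAW on I5.r2 (WB@14)) EX@15 MEM@16 WB@17

Answer: 5 8 9 10 13 14 17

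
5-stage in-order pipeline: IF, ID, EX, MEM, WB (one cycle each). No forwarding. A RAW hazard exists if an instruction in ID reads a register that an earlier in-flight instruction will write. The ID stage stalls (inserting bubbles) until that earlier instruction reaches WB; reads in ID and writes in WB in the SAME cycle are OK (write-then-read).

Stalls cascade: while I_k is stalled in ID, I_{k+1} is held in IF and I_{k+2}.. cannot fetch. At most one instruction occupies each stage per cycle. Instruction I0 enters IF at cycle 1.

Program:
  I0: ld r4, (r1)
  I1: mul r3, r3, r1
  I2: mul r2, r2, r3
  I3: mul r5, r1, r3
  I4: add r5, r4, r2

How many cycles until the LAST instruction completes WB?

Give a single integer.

I0 ld r4 <- r1: IF@1 ID@2 stall=0 (-) EX@3 MEM@4 WB@5
I1 mul r3 <- r3,r1: IF@2 ID@3 stall=0 (-) EX@4 MEM@5 WB@6
I2 mul r2 <- r2,r3: IF@3 ID@4 stall=2 (RAW on I1.r3 (WB@6)) EX@7 MEM@8 WB@9
I3 mul r5 <- r1,r3: IF@4 ID@7 stall=0 (-) EX@8 MEM@9 WB@10
I4 add r5 <- r4,r2: IF@7 ID@8 stall=1 (RAW on I2.r2 (WB@9)) EX@10 MEM@11 WB@12

Answer: 12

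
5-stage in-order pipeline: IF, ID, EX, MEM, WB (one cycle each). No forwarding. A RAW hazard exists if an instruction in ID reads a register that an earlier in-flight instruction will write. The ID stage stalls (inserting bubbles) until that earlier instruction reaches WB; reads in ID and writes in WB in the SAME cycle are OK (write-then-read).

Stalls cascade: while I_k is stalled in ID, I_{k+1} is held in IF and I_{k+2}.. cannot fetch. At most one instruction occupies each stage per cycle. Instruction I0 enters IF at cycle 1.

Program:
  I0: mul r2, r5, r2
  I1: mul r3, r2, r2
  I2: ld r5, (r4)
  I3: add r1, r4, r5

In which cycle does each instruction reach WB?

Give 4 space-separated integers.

I0 mul r2 <- r5,r2: IF@1 ID@2 stall=0 (-) EX@3 MEM@4 WB@5
I1 mul r3 <- r2,r2: IF@2 ID@3 stall=2 (RAW on I0.r2 (WB@5)) EX@6 MEM@7 WB@8
I2 ld r5 <- r4: IF@3 ID@6 stall=0 (-) EX@7 MEM@8 WB@9
I3 add r1 <- r4,r5: IF@6 ID@7 stall=2 (RAW on I2.r5 (WB@9)) EX@10 MEM@11 WB@12

Answer: 5 8 9 12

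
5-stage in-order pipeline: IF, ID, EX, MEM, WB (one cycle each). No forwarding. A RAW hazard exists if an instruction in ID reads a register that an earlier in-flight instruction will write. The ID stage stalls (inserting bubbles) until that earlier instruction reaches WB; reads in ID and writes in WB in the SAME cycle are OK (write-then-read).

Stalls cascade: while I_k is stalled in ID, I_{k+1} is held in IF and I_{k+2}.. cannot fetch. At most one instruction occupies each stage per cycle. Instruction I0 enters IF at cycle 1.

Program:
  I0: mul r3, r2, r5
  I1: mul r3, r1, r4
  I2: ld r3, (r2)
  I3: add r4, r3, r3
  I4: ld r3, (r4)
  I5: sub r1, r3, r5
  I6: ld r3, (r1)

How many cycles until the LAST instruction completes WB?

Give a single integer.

I0 mul r3 <- r2,r5: IF@1 ID@2 stall=0 (-) EX@3 MEM@4 WB@5
I1 mul r3 <- r1,r4: IF@2 ID@3 stall=0 (-) EX@4 MEM@5 WB@6
I2 ld r3 <- r2: IF@3 ID@4 stall=0 (-) EX@5 MEM@6 WB@7
I3 add r4 <- r3,r3: IF@4 ID@5 stall=2 (RAW on I2.r3 (WB@7)) EX@8 MEM@9 WB@10
I4 ld r3 <- r4: IF@5 ID@8 stall=2 (RAW on I3.r4 (WB@10)) EX@11 MEM@12 WB@13
I5 sub r1 <- r3,r5: IF@8 ID@11 stall=2 (RAW on I4.r3 (WB@13)) EX@14 MEM@15 WB@16
I6 ld r3 <- r1: IF@11 ID@14 stall=2 (RAW on I5.r1 (WB@16)) EX@17 MEM@18 WB@19

Answer: 19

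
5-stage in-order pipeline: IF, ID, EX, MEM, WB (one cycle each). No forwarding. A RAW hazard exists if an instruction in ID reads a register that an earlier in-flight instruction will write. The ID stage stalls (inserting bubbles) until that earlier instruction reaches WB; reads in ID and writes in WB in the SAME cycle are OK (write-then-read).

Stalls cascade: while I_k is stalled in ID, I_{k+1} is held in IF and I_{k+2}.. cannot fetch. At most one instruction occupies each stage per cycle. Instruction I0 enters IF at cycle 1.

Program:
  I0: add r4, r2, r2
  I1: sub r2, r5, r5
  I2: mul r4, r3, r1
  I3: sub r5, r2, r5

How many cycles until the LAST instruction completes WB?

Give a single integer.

Answer: 9

Derivation:
I0 add r4 <- r2,r2: IF@1 ID@2 stall=0 (-) EX@3 MEM@4 WB@5
I1 sub r2 <- r5,r5: IF@2 ID@3 stall=0 (-) EX@4 MEM@5 WB@6
I2 mul r4 <- r3,r1: IF@3 ID@4 stall=0 (-) EX@5 MEM@6 WB@7
I3 sub r5 <- r2,r5: IF@4 ID@5 stall=1 (RAW on I1.r2 (WB@6)) EX@7 MEM@8 WB@9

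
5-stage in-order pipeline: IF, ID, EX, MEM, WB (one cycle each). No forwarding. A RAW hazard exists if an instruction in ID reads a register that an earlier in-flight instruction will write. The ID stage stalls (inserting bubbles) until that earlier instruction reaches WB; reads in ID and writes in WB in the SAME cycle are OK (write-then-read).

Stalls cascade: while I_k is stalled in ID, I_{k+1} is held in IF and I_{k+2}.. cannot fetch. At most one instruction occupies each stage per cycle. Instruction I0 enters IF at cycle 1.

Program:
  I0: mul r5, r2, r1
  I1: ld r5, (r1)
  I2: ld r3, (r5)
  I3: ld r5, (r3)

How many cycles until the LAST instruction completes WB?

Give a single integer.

I0 mul r5 <- r2,r1: IF@1 ID@2 stall=0 (-) EX@3 MEM@4 WB@5
I1 ld r5 <- r1: IF@2 ID@3 stall=0 (-) EX@4 MEM@5 WB@6
I2 ld r3 <- r5: IF@3 ID@4 stall=2 (RAW on I1.r5 (WB@6)) EX@7 MEM@8 WB@9
I3 ld r5 <- r3: IF@4 ID@7 stall=2 (RAW on I2.r3 (WB@9)) EX@10 MEM@11 WB@12

Answer: 12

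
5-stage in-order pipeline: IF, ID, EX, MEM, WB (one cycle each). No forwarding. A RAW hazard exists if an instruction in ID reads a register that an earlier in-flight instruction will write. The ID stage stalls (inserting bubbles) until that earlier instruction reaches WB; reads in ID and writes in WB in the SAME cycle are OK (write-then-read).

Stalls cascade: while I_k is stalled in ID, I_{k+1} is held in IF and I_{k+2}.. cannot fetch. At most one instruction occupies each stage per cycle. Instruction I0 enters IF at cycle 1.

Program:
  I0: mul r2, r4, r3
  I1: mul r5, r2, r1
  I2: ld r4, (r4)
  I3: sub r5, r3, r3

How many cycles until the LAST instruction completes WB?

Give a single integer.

Answer: 10

Derivation:
I0 mul r2 <- r4,r3: IF@1 ID@2 stall=0 (-) EX@3 MEM@4 WB@5
I1 mul r5 <- r2,r1: IF@2 ID@3 stall=2 (RAW on I0.r2 (WB@5)) EX@6 MEM@7 WB@8
I2 ld r4 <- r4: IF@3 ID@6 stall=0 (-) EX@7 MEM@8 WB@9
I3 sub r5 <- r3,r3: IF@6 ID@7 stall=0 (-) EX@8 MEM@9 WB@10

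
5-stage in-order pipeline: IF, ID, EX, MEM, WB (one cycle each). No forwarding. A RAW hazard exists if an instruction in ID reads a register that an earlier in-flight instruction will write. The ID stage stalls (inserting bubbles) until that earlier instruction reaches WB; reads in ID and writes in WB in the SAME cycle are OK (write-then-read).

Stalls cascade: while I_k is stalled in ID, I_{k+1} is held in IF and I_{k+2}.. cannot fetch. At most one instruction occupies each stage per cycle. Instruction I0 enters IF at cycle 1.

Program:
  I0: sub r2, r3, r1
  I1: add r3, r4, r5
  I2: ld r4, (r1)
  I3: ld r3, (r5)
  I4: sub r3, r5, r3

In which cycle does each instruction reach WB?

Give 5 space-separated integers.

I0 sub r2 <- r3,r1: IF@1 ID@2 stall=0 (-) EX@3 MEM@4 WB@5
I1 add r3 <- r4,r5: IF@2 ID@3 stall=0 (-) EX@4 MEM@5 WB@6
I2 ld r4 <- r1: IF@3 ID@4 stall=0 (-) EX@5 MEM@6 WB@7
I3 ld r3 <- r5: IF@4 ID@5 stall=0 (-) EX@6 MEM@7 WB@8
I4 sub r3 <- r5,r3: IF@5 ID@6 stall=2 (RAW on I3.r3 (WB@8)) EX@9 MEM@10 WB@11

Answer: 5 6 7 8 11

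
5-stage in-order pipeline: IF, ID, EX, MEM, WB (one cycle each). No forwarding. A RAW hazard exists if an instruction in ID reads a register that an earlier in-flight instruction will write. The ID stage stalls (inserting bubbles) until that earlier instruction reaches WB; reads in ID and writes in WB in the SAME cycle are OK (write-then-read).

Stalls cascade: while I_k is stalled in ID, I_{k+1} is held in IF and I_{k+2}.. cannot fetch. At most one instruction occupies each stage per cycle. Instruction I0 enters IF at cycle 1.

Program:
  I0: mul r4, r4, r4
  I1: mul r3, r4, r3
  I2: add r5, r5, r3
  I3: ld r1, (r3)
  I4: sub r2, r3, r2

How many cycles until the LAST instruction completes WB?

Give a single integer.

Answer: 13

Derivation:
I0 mul r4 <- r4,r4: IF@1 ID@2 stall=0 (-) EX@3 MEM@4 WB@5
I1 mul r3 <- r4,r3: IF@2 ID@3 stall=2 (RAW on I0.r4 (WB@5)) EX@6 MEM@7 WB@8
I2 add r5 <- r5,r3: IF@3 ID@6 stall=2 (RAW on I1.r3 (WB@8)) EX@9 MEM@10 WB@11
I3 ld r1 <- r3: IF@6 ID@9 stall=0 (-) EX@10 MEM@11 WB@12
I4 sub r2 <- r3,r2: IF@9 ID@10 stall=0 (-) EX@11 MEM@12 WB@13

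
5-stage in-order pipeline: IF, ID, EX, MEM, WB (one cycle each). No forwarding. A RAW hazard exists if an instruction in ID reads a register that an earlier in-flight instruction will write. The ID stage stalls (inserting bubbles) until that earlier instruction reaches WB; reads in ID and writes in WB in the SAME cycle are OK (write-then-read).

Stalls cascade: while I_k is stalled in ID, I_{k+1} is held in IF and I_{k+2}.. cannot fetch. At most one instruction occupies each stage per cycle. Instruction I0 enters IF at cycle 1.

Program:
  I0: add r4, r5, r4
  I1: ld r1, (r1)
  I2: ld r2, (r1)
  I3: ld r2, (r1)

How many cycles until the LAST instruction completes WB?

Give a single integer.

Answer: 10

Derivation:
I0 add r4 <- r5,r4: IF@1 ID@2 stall=0 (-) EX@3 MEM@4 WB@5
I1 ld r1 <- r1: IF@2 ID@3 stall=0 (-) EX@4 MEM@5 WB@6
I2 ld r2 <- r1: IF@3 ID@4 stall=2 (RAW on I1.r1 (WB@6)) EX@7 MEM@8 WB@9
I3 ld r2 <- r1: IF@4 ID@7 stall=0 (-) EX@8 MEM@9 WB@10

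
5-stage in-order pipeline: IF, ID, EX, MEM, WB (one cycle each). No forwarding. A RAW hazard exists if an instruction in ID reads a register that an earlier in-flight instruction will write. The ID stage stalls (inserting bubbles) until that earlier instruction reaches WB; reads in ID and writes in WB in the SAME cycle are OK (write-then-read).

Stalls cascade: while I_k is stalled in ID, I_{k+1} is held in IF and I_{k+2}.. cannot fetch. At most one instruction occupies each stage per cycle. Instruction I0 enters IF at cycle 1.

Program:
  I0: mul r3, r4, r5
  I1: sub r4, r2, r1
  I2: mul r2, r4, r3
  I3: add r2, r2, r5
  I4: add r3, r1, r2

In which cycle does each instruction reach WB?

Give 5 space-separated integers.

I0 mul r3 <- r4,r5: IF@1 ID@2 stall=0 (-) EX@3 MEM@4 WB@5
I1 sub r4 <- r2,r1: IF@2 ID@3 stall=0 (-) EX@4 MEM@5 WB@6
I2 mul r2 <- r4,r3: IF@3 ID@4 stall=2 (RAW on I1.r4 (WB@6)) EX@7 MEM@8 WB@9
I3 add r2 <- r2,r5: IF@4 ID@7 stall=2 (RAW on I2.r2 (WB@9)) EX@10 MEM@11 WB@12
I4 add r3 <- r1,r2: IF@7 ID@10 stall=2 (RAW on I3.r2 (WB@12)) EX@13 MEM@14 WB@15

Answer: 5 6 9 12 15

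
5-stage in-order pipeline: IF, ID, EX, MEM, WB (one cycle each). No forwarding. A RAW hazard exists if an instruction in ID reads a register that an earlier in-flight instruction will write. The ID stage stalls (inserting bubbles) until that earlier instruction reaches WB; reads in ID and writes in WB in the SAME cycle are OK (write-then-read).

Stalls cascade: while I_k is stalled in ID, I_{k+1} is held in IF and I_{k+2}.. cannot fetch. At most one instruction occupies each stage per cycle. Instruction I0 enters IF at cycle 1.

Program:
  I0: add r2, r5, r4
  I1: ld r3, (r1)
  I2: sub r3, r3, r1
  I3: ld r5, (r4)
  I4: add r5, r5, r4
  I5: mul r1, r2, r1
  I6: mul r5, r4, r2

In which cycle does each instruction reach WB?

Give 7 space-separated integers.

Answer: 5 6 9 10 13 14 15

Derivation:
I0 add r2 <- r5,r4: IF@1 ID@2 stall=0 (-) EX@3 MEM@4 WB@5
I1 ld r3 <- r1: IF@2 ID@3 stall=0 (-) EX@4 MEM@5 WB@6
I2 sub r3 <- r3,r1: IF@3 ID@4 stall=2 (RAW on I1.r3 (WB@6)) EX@7 MEM@8 WB@9
I3 ld r5 <- r4: IF@4 ID@7 stall=0 (-) EX@8 MEM@9 WB@10
I4 add r5 <- r5,r4: IF@7 ID@8 stall=2 (RAW on I3.r5 (WB@10)) EX@11 MEM@12 WB@13
I5 mul r1 <- r2,r1: IF@8 ID@11 stall=0 (-) EX@12 MEM@13 WB@14
I6 mul r5 <- r4,r2: IF@11 ID@12 stall=0 (-) EX@13 MEM@14 WB@15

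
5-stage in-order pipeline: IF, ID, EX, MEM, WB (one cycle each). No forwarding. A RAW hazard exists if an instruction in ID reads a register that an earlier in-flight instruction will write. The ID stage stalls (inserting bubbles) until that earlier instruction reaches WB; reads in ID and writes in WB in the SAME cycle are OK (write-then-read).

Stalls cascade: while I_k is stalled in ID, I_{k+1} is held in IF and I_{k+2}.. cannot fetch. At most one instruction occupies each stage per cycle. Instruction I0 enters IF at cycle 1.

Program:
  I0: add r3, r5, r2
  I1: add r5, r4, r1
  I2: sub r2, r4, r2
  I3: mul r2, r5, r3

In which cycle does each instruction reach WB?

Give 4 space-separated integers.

I0 add r3 <- r5,r2: IF@1 ID@2 stall=0 (-) EX@3 MEM@4 WB@5
I1 add r5 <- r4,r1: IF@2 ID@3 stall=0 (-) EX@4 MEM@5 WB@6
I2 sub r2 <- r4,r2: IF@3 ID@4 stall=0 (-) EX@5 MEM@6 WB@7
I3 mul r2 <- r5,r3: IF@4 ID@5 stall=1 (RAW on I1.r5 (WB@6)) EX@7 MEM@8 WB@9

Answer: 5 6 7 9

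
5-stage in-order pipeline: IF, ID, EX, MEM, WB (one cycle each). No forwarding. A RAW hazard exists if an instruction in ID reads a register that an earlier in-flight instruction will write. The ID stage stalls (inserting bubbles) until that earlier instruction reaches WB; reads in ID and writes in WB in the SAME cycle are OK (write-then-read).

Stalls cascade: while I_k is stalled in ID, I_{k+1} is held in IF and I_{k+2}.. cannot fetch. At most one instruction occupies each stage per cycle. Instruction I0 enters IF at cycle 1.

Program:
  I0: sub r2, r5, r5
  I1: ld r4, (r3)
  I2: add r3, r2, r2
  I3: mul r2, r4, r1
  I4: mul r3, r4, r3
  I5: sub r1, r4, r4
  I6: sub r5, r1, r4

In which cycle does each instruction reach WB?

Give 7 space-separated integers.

Answer: 5 6 8 9 11 12 15

Derivation:
I0 sub r2 <- r5,r5: IF@1 ID@2 stall=0 (-) EX@3 MEM@4 WB@5
I1 ld r4 <- r3: IF@2 ID@3 stall=0 (-) EX@4 MEM@5 WB@6
I2 add r3 <- r2,r2: IF@3 ID@4 stall=1 (RAW on I0.r2 (WB@5)) EX@6 MEM@7 WB@8
I3 mul r2 <- r4,r1: IF@4 ID@6 stall=0 (-) EX@7 MEM@8 WB@9
I4 mul r3 <- r4,r3: IF@6 ID@7 stall=1 (RAW on I2.r3 (WB@8)) EX@9 MEM@10 WB@11
I5 sub r1 <- r4,r4: IF@7 ID@9 stall=0 (-) EX@10 MEM@11 WB@12
I6 sub r5 <- r1,r4: IF@9 ID@10 stall=2 (RAW on I5.r1 (WB@12)) EX@13 MEM@14 WB@15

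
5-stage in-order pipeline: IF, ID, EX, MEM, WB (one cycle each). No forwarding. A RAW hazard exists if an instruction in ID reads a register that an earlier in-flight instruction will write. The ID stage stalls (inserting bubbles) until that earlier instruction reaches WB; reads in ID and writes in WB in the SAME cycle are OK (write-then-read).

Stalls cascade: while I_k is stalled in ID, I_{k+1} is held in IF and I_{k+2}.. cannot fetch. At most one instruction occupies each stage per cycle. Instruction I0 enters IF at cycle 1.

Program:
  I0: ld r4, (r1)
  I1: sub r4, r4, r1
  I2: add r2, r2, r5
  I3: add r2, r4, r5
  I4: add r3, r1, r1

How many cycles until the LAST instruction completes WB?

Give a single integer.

Answer: 12

Derivation:
I0 ld r4 <- r1: IF@1 ID@2 stall=0 (-) EX@3 MEM@4 WB@5
I1 sub r4 <- r4,r1: IF@2 ID@3 stall=2 (RAW on I0.r4 (WB@5)) EX@6 MEM@7 WB@8
I2 add r2 <- r2,r5: IF@3 ID@6 stall=0 (-) EX@7 MEM@8 WB@9
I3 add r2 <- r4,r5: IF@6 ID@7 stall=1 (RAW on I1.r4 (WB@8)) EX@9 MEM@10 WB@11
I4 add r3 <- r1,r1: IF@7 ID@9 stall=0 (-) EX@10 MEM@11 WB@12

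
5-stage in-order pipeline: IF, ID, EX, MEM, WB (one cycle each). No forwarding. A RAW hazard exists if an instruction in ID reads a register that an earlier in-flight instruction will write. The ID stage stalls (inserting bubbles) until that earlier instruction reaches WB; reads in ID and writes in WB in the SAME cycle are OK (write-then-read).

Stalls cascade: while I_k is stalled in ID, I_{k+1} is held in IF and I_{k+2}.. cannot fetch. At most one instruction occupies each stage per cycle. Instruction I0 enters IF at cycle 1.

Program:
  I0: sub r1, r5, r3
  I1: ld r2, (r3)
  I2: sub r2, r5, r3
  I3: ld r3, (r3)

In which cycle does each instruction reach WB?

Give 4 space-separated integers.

I0 sub r1 <- r5,r3: IF@1 ID@2 stall=0 (-) EX@3 MEM@4 WB@5
I1 ld r2 <- r3: IF@2 ID@3 stall=0 (-) EX@4 MEM@5 WB@6
I2 sub r2 <- r5,r3: IF@3 ID@4 stall=0 (-) EX@5 MEM@6 WB@7
I3 ld r3 <- r3: IF@4 ID@5 stall=0 (-) EX@6 MEM@7 WB@8

Answer: 5 6 7 8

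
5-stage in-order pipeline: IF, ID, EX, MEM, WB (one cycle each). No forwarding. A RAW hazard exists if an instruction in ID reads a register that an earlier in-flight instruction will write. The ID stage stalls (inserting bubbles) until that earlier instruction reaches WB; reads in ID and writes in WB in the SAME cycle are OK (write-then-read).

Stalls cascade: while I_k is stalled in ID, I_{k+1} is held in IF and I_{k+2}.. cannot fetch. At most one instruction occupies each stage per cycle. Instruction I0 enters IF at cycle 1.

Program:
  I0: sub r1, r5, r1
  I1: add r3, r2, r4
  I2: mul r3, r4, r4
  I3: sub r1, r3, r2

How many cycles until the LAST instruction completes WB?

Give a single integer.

Answer: 10

Derivation:
I0 sub r1 <- r5,r1: IF@1 ID@2 stall=0 (-) EX@3 MEM@4 WB@5
I1 add r3 <- r2,r4: IF@2 ID@3 stall=0 (-) EX@4 MEM@5 WB@6
I2 mul r3 <- r4,r4: IF@3 ID@4 stall=0 (-) EX@5 MEM@6 WB@7
I3 sub r1 <- r3,r2: IF@4 ID@5 stall=2 (RAW on I2.r3 (WB@7)) EX@8 MEM@9 WB@10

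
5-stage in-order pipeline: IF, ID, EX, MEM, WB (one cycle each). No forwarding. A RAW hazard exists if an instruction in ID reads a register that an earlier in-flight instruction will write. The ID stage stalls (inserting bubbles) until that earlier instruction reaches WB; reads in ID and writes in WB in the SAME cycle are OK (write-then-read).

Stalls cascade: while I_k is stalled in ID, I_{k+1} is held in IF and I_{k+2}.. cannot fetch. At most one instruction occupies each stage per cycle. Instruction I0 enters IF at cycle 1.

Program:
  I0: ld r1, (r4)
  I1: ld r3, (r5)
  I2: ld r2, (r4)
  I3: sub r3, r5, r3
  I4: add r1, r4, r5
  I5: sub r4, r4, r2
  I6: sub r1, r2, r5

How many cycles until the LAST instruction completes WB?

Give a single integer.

I0 ld r1 <- r4: IF@1 ID@2 stall=0 (-) EX@3 MEM@4 WB@5
I1 ld r3 <- r5: IF@2 ID@3 stall=0 (-) EX@4 MEM@5 WB@6
I2 ld r2 <- r4: IF@3 ID@4 stall=0 (-) EX@5 MEM@6 WB@7
I3 sub r3 <- r5,r3: IF@4 ID@5 stall=1 (RAW on I1.r3 (WB@6)) EX@7 MEM@8 WB@9
I4 add r1 <- r4,r5: IF@5 ID@7 stall=0 (-) EX@8 MEM@9 WB@10
I5 sub r4 <- r4,r2: IF@7 ID@8 stall=0 (-) EX@9 MEM@10 WB@11
I6 sub r1 <- r2,r5: IF@8 ID@9 stall=0 (-) EX@10 MEM@11 WB@12

Answer: 12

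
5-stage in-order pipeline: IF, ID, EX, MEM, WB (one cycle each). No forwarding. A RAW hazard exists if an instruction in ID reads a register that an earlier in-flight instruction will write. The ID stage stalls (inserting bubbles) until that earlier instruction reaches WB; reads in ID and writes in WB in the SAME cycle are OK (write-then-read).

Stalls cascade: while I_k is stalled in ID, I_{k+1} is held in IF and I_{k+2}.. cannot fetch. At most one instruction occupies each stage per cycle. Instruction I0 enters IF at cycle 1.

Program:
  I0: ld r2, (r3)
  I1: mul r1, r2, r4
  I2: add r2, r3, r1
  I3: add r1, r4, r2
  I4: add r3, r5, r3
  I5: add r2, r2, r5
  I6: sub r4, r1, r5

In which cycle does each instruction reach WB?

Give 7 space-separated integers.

Answer: 5 8 11 14 15 16 17

Derivation:
I0 ld r2 <- r3: IF@1 ID@2 stall=0 (-) EX@3 MEM@4 WB@5
I1 mul r1 <- r2,r4: IF@2 ID@3 stall=2 (RAW on I0.r2 (WB@5)) EX@6 MEM@7 WB@8
I2 add r2 <- r3,r1: IF@3 ID@6 stall=2 (RAW on I1.r1 (WB@8)) EX@9 MEM@10 WB@11
I3 add r1 <- r4,r2: IF@6 ID@9 stall=2 (RAW on I2.r2 (WB@11)) EX@12 MEM@13 WB@14
I4 add r3 <- r5,r3: IF@9 ID@12 stall=0 (-) EX@13 MEM@14 WB@15
I5 add r2 <- r2,r5: IF@12 ID@13 stall=0 (-) EX@14 MEM@15 WB@16
I6 sub r4 <- r1,r5: IF@13 ID@14 stall=0 (-) EX@15 MEM@16 WB@17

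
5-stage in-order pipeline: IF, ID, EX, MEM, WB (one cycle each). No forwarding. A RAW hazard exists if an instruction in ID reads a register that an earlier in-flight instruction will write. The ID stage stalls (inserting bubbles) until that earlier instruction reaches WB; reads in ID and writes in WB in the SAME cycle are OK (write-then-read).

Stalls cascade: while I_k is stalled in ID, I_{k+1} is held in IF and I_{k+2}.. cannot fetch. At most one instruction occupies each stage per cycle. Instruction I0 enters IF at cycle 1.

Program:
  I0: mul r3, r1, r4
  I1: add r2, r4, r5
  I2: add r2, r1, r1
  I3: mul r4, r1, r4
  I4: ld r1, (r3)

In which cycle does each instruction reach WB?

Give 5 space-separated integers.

I0 mul r3 <- r1,r4: IF@1 ID@2 stall=0 (-) EX@3 MEM@4 WB@5
I1 add r2 <- r4,r5: IF@2 ID@3 stall=0 (-) EX@4 MEM@5 WB@6
I2 add r2 <- r1,r1: IF@3 ID@4 stall=0 (-) EX@5 MEM@6 WB@7
I3 mul r4 <- r1,r4: IF@4 ID@5 stall=0 (-) EX@6 MEM@7 WB@8
I4 ld r1 <- r3: IF@5 ID@6 stall=0 (-) EX@7 MEM@8 WB@9

Answer: 5 6 7 8 9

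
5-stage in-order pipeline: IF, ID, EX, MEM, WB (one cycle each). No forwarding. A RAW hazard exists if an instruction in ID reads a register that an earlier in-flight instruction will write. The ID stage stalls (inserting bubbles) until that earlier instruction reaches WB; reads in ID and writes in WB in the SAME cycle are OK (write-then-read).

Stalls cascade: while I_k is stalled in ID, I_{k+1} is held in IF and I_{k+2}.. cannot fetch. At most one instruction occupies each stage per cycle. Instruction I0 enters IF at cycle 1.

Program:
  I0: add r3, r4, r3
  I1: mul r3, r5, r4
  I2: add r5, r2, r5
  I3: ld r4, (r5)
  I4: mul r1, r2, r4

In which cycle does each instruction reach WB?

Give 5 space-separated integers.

I0 add r3 <- r4,r3: IF@1 ID@2 stall=0 (-) EX@3 MEM@4 WB@5
I1 mul r3 <- r5,r4: IF@2 ID@3 stall=0 (-) EX@4 MEM@5 WB@6
I2 add r5 <- r2,r5: IF@3 ID@4 stall=0 (-) EX@5 MEM@6 WB@7
I3 ld r4 <- r5: IF@4 ID@5 stall=2 (RAW on I2.r5 (WB@7)) EX@8 MEM@9 WB@10
I4 mul r1 <- r2,r4: IF@5 ID@8 stall=2 (RAW on I3.r4 (WB@10)) EX@11 MEM@12 WB@13

Answer: 5 6 7 10 13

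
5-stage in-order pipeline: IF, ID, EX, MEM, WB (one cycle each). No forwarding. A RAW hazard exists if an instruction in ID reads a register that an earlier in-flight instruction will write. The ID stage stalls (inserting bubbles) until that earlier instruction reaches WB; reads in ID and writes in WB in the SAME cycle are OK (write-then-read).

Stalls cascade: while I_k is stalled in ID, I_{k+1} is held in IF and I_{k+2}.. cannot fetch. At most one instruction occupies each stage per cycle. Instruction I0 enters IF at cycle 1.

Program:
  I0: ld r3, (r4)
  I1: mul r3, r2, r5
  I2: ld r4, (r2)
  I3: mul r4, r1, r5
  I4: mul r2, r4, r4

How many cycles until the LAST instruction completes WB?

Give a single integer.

I0 ld r3 <- r4: IF@1 ID@2 stall=0 (-) EX@3 MEM@4 WB@5
I1 mul r3 <- r2,r5: IF@2 ID@3 stall=0 (-) EX@4 MEM@5 WB@6
I2 ld r4 <- r2: IF@3 ID@4 stall=0 (-) EX@5 MEM@6 WB@7
I3 mul r4 <- r1,r5: IF@4 ID@5 stall=0 (-) EX@6 MEM@7 WB@8
I4 mul r2 <- r4,r4: IF@5 ID@6 stall=2 (RAW on I3.r4 (WB@8)) EX@9 MEM@10 WB@11

Answer: 11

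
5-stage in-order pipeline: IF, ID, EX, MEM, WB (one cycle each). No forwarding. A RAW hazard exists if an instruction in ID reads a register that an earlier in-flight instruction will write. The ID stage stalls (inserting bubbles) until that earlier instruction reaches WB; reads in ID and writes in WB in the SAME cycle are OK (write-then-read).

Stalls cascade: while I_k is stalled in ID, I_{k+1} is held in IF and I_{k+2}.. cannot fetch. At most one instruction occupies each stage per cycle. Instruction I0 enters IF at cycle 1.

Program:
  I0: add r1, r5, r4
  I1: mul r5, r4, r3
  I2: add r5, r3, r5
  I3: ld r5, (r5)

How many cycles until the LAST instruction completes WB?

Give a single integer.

I0 add r1 <- r5,r4: IF@1 ID@2 stall=0 (-) EX@3 MEM@4 WB@5
I1 mul r5 <- r4,r3: IF@2 ID@3 stall=0 (-) EX@4 MEM@5 WB@6
I2 add r5 <- r3,r5: IF@3 ID@4 stall=2 (RAW on I1.r5 (WB@6)) EX@7 MEM@8 WB@9
I3 ld r5 <- r5: IF@4 ID@7 stall=2 (RAW on I2.r5 (WB@9)) EX@10 MEM@11 WB@12

Answer: 12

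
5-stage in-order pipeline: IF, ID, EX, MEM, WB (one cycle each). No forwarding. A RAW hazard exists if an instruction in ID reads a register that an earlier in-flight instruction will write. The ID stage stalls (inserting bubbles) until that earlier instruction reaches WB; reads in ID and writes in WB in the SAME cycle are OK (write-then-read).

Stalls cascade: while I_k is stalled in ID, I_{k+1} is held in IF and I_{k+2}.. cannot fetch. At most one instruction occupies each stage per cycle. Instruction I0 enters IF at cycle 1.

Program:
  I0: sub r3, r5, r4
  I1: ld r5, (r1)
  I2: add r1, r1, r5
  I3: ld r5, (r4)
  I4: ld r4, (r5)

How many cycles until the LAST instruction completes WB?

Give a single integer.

I0 sub r3 <- r5,r4: IF@1 ID@2 stall=0 (-) EX@3 MEM@4 WB@5
I1 ld r5 <- r1: IF@2 ID@3 stall=0 (-) EX@4 MEM@5 WB@6
I2 add r1 <- r1,r5: IF@3 ID@4 stall=2 (RAW on I1.r5 (WB@6)) EX@7 MEM@8 WB@9
I3 ld r5 <- r4: IF@4 ID@7 stall=0 (-) EX@8 MEM@9 WB@10
I4 ld r4 <- r5: IF@7 ID@8 stall=2 (RAW on I3.r5 (WB@10)) EX@11 MEM@12 WB@13

Answer: 13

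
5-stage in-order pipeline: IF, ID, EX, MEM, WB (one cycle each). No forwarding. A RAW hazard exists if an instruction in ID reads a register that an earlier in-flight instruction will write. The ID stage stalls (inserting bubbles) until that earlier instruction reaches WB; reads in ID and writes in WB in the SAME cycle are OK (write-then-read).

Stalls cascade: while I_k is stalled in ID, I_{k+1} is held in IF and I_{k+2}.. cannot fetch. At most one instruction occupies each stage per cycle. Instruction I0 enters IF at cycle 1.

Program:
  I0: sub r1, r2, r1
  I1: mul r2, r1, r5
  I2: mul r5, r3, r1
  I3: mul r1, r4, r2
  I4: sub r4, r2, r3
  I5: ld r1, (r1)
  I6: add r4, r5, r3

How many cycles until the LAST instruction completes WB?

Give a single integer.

I0 sub r1 <- r2,r1: IF@1 ID@2 stall=0 (-) EX@3 MEM@4 WB@5
I1 mul r2 <- r1,r5: IF@2 ID@3 stall=2 (RAW on I0.r1 (WB@5)) EX@6 MEM@7 WB@8
I2 mul r5 <- r3,r1: IF@3 ID@6 stall=0 (-) EX@7 MEM@8 WB@9
I3 mul r1 <- r4,r2: IF@6 ID@7 stall=1 (RAW on I1.r2 (WB@8)) EX@9 MEM@10 WB@11
I4 sub r4 <- r2,r3: IF@7 ID@9 stall=0 (-) EX@10 MEM@11 WB@12
I5 ld r1 <- r1: IF@9 ID@10 stall=1 (RAW on I3.r1 (WB@11)) EX@12 MEM@13 WB@14
I6 add r4 <- r5,r3: IF@10 ID@12 stall=0 (-) EX@13 MEM@14 WB@15

Answer: 15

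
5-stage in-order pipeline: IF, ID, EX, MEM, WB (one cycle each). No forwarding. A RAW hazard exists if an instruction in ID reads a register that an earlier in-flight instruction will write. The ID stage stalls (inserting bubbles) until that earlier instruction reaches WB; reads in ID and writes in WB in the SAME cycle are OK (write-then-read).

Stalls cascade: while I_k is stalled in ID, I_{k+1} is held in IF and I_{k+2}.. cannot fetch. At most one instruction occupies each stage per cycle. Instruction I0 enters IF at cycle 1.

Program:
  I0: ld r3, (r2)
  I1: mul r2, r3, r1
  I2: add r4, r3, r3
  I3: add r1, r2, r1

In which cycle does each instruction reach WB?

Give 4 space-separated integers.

I0 ld r3 <- r2: IF@1 ID@2 stall=0 (-) EX@3 MEM@4 WB@5
I1 mul r2 <- r3,r1: IF@2 ID@3 stall=2 (RAW on I0.r3 (WB@5)) EX@6 MEM@7 WB@8
I2 add r4 <- r3,r3: IF@3 ID@6 stall=0 (-) EX@7 MEM@8 WB@9
I3 add r1 <- r2,r1: IF@6 ID@7 stall=1 (RAW on I1.r2 (WB@8)) EX@9 MEM@10 WB@11

Answer: 5 8 9 11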